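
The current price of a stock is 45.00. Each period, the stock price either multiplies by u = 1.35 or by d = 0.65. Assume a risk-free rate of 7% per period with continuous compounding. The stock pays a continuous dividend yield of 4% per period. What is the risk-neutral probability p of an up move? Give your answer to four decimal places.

p = 0.5435

Per-period risk-free factor R = e^0.07 = 1.0725; dividend-adjusted growth = e^(0.07−0.04) = 1.0305.
Risk-neutral probability p = (1.0305 − 0.65)/(1.35 − 0.65) = 0.3805/0.7000 = 0.5435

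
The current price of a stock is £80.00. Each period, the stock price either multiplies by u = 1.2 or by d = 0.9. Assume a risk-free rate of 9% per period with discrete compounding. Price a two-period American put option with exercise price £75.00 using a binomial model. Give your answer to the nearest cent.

£1.15

Risk-neutral probability p = (1 + 0.09 − 0.9)/(1.2 − 0.9) = 0.1900/0.3000 = 0.6333
Terminal stock prices: S_uu = 115.2, S_ud = 86.4, S_dd = 64.8
Terminal payoffs (K − S): max(-40.2, 0) = 0, max(-11.4, 0) = 0, max(10.2, 0) = 10.2
Node u (S = 96): continuation = 1/1.09·[0.6333·0.0000 + 0.3667·0.0000] = 0.0000; exercise value = 0.0000 ≤ continuation, so V_u = 0.0000
Node d (S = 72): continuation = 1/1.09·[0.6333·0.0000 + 0.3667·10.2000] = 3.4312; exercise value = 3.0000 ≤ continuation, so V_d = 3.4312
Node 0 (S = 80): continuation = 1/1.09·[0.6333·0.0000 + 0.3667·3.4312] = 1.1542; exercise value = 0.0000 ≤ continuation, so V_0 = 1.1542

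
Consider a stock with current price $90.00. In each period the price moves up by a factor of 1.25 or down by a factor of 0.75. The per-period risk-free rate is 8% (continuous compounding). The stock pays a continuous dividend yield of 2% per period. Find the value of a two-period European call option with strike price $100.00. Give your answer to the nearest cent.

$13.47

Per-period risk-free factor R = e^0.08 = 1.0833; dividend-adjusted growth = e^(0.08−0.02) = 1.0618.
Risk-neutral probability p = (1.0618 − 0.75)/(1.25 − 0.75) = 0.3118/0.5000 = 0.6237
Terminal stock prices: S_uu = 140.6, S_ud = 84.38, S_dd = 50.62
Terminal payoffs (S − K): max(40.62, 0) = 40.62, max(-15.62, 0) = 0, max(-49.38, 0) = 0
Node u (S = 112.5): V_u = e^(−0.08)·[0.6237·40.6250 + 0.3763·0.0000] = 23.3887
Node d (S = 67.5): V_d = e^(−0.08)·[0.6237·0.0000 + 0.3763·0.0000] = 0.0000
Node 0 (S = 90): V_0 = e^(−0.08)·[0.6237·23.3887 + 0.3763·0.0000] = 13.4654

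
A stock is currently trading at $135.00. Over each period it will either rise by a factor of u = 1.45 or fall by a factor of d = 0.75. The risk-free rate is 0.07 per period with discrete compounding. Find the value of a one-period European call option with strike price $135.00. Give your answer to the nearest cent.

$25.95

Risk-neutral probability p = (1 + 0.07 − 0.75)/(1.45 − 0.75) = 0.3200/0.7000 = 0.4571
Terminal stock prices: S_u = 195.8, S_d = 101.2
Terminal payoffs (S − K): max(60.75, 0) = 60.75, max(-33.75, 0) = 0
Node 0 (S = 135): V_0 = 1/1.07·[0.4571·60.7500 + 0.5429·0.0000] = 25.9546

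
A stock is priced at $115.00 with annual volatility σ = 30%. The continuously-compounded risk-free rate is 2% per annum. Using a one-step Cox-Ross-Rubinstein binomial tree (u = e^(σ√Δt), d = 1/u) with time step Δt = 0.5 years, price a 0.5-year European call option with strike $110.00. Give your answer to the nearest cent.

$14.99

CRR parameters: u = e^(σ√Δt) = e^(0.3·√0.5) = 1.2363, d = 1/u = 0.8089
Per-period rate: rΔt = 0.02·0.5 = 0.01, so R = e^0.01 = 1.0101
Risk-neutral probability p = (e^0.01 − 0.8089)/(1.2363 − 0.8089) = 0.2012/0.4275 = 0.4707
Terminal stock prices: S_u = 142.2, S_d = 93.02
Terminal payoffs (S − K): max(32.18, 0) = 32.18, max(-16.98, 0) = 0
Node 0 (S = 115): V_0 = e^(−0.01)·[0.4707·32.1758 + 0.5293·0.0000] = 14.9937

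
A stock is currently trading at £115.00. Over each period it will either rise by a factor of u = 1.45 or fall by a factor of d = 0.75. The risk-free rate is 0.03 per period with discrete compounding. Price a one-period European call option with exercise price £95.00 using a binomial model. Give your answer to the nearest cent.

Risk-neutral probability p = (1 + 0.03 − 0.75)/(1.45 − 0.75) = 0.2800/0.7000 = 0.4000
Terminal stock prices: S_u = 166.8, S_d = 86.25
Terminal payoffs (S − K): max(71.75, 0) = 71.75, max(-8.75, 0) = 0
Node 0 (S = 115): V_0 = 1/1.03·[0.4000·71.7500 + 0.6000·0.0000] = 27.8641

£27.86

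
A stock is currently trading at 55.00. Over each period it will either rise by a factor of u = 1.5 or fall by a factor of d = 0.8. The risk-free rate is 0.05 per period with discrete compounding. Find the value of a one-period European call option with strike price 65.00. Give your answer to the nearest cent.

Risk-neutral probability p = (1 + 0.05 − 0.8)/(1.5 − 0.8) = 0.2500/0.7000 = 0.3571
Terminal stock prices: S_u = 82.5, S_d = 44
Terminal payoffs (S − K): max(17.5, 0) = 17.5, max(-21, 0) = 0
Node 0 (S = 55): V_0 = 1/1.05·[0.3571·17.5000 + 0.6429·0.0000] = 5.9524

5.95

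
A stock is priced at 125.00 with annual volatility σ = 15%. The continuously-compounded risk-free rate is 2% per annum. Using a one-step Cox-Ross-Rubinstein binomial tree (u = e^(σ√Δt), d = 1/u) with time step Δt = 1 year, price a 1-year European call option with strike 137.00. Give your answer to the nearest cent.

CRR parameters: u = e^(σ√Δt) = e^(0.15·√1) = 1.1618, d = 1/u = 0.8607
Per-period rate: rΔt = 0.02·1 = 0.02, so R = e^0.02 = 1.0202
Risk-neutral probability p = (e^0.02 − 0.8607)/(1.1618 − 0.8607) = 0.1595/0.3011 = 0.5297
Terminal stock prices: S_u = 145.2, S_d = 107.6
Terminal payoffs (S − K): max(8.229, 0) = 8.229, max(-29.41, 0) = 0
Node 0 (S = 125): V_0 = e^(−0.02)·[0.5297·8.2293 + 0.4703·0.0000] = 4.2724

4.27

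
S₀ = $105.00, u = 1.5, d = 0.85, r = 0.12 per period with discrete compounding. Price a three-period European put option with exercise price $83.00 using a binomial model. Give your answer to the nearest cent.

$2.63

Risk-neutral probability p = (1 + 0.12 − 0.85)/(1.5 − 0.85) = 0.2700/0.6500 = 0.4154
Terminal stock prices: S_uuu = 354.4, S_uud = 200.8, S_udd = 113.8, S_ddd = 64.48
Terminal payoffs (K − S): max(-271.4, 0) = 0, max(-117.8, 0) = 0, max(-30.79, 0) = 0, max(18.52, 0) = 18.52
Node uu (S = 236.2): V_uu = 1/1.12·[0.4154·0.0000 + 0.5846·0.0000] = 0.0000
Node ud (S = 133.9): V_ud = 1/1.12·[0.4154·0.0000 + 0.5846·0.0000] = 0.0000
Node dd (S = 75.86): V_dd = 1/1.12·[0.4154·0.0000 + 0.5846·18.5169] = 9.6654
Node u (S = 157.5): V_u = 1/1.12·[0.4154·0.0000 + 0.5846·0.0000] = 0.0000
Node d (S = 89.25): V_d = 1/1.12·[0.4154·0.0000 + 0.5846·9.6654] = 5.0451
Node 0 (S = 105): V_0 = 1/1.12·[0.4154·0.0000 + 0.5846·5.0451] = 2.6334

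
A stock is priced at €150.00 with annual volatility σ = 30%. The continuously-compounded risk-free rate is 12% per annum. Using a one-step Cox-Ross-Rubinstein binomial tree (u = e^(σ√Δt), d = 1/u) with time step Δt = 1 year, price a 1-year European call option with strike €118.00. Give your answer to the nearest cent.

CRR parameters: u = e^(σ√Δt) = e^(0.3·√1) = 1.3499, d = 1/u = 0.7408
Per-period rate: rΔt = 0.12·1 = 0.12, so R = e^0.12 = 1.1275
Risk-neutral probability p = (e^0.12 − 0.7408)/(1.3499 − 0.7408) = 0.3867/0.6090 = 0.6349
Terminal stock prices: S_u = 202.5, S_d = 111.1
Terminal payoffs (S − K): max(84.48, 0) = 84.48, max(-6.877, 0) = 0
Node 0 (S = 150): V_0 = e^(−0.12)·[0.6349·84.4788 + 0.3651·0.0000] = 47.5704

€47.57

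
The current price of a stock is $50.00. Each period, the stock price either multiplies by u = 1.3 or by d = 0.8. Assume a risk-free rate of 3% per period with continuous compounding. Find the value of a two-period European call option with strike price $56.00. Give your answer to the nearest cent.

Risk-neutral probability p = (e^0.03 − 0.8)/(1.3 − 0.8) = 0.2305/0.5000 = 0.4609
Terminal stock prices: S_uu = 84.5, S_ud = 52, S_dd = 32
Terminal payoffs (S − K): max(28.5, 0) = 28.5, max(-4, 0) = 0, max(-24, 0) = 0
Node u (S = 65): V_u = e^(−0.03)·[0.4609·28.5000 + 0.5391·0.0000] = 12.7477
Node d (S = 40): V_d = e^(−0.03)·[0.4609·0.0000 + 0.5391·0.0000] = 0.0000
Node 0 (S = 50): V_0 = e^(−0.03)·[0.4609·12.7477 + 0.5391·0.0000] = 5.7019

$5.70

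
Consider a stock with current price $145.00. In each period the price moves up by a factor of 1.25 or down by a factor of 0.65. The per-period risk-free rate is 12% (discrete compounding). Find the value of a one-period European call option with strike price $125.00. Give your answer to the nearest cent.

Risk-neutral probability p = (1 + 0.12 − 0.65)/(1.25 − 0.65) = 0.4700/0.6000 = 0.7833
Terminal stock prices: S_u = 181.2, S_d = 94.25
Terminal payoffs (S − K): max(56.25, 0) = 56.25, max(-30.75, 0) = 0
Node 0 (S = 145): V_0 = 1/1.12·[0.7833·56.2500 + 0.2167·0.0000] = 39.3415

$39.34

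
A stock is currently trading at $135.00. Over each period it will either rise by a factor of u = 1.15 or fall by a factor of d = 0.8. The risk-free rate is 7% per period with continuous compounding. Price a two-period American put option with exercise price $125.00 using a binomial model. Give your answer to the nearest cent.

$3.63

Risk-neutral probability p = (e^0.07 − 0.8)/(1.15 − 0.8) = 0.2725/0.3500 = 0.7786
Terminal stock prices: S_uu = 178.5, S_ud = 124.2, S_dd = 86.4
Terminal payoffs (K − S): max(-53.54, 0) = 0, max(0.8, 0) = 0.8, max(38.6, 0) = 38.6
Node u (S = 155.2): continuation = e^(−0.07)·[0.7786·0.0000 + 0.2214·0.8000] = 0.1651; exercise value = 0.0000 ≤ continuation, so V_u = 0.1651
Node d (S = 108): continuation = e^(−0.07)·[0.7786·0.8000 + 0.2214·38.6000] = 8.5492; exercise value = 17.0000 > continuation, so V_d = 17.0000 (exercise)
Node 0 (S = 135): continuation = e^(−0.07)·[0.7786·0.1651 + 0.2214·17.0000] = 3.6293; exercise value = 0.0000 ≤ continuation, so V_0 = 3.6293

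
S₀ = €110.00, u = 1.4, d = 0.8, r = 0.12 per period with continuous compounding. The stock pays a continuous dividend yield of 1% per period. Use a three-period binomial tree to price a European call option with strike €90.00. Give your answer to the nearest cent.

Per-period risk-free factor R = e^0.12 = 1.1275; dividend-adjusted growth = e^(0.12−0.01) = 1.1163.
Risk-neutral probability p = (1.1163 − 0.8)/(1.4 − 0.8) = 0.3163/0.6000 = 0.5271
Terminal stock prices: S_uuu = 301.8, S_uud = 172.5, S_udd = 98.56, S_ddd = 56.32
Terminal payoffs (S − K): max(211.8, 0) = 211.8, max(82.48, 0) = 82.48, max(8.56, 0) = 8.56, max(-33.68, 0) = 0
Node uu (S = 215.6): V_uu = e^(−0.12)·[0.5271·211.8400 + 0.4729·82.4800] = 133.6319
Node ud (S = 123.2): V_ud = e^(−0.12)·[0.5271·82.4800 + 0.4729·8.5600] = 42.1513
Node dd (S = 70.4): V_dd = e^(−0.12)·[0.5271·8.5600 + 0.4729·0.0000] = 4.0020
Node u (S = 154): V_u = e^(−0.12)·[0.5271·133.6319 + 0.4729·42.1513] = 80.1541
Node d (S = 88): V_d = e^(−0.12)·[0.5271·42.1513 + 0.4729·4.0020] = 21.3851
Node 0 (S = 110): V_0 = e^(−0.12)·[0.5271·80.1541 + 0.4729·21.3851] = 46.4427

€46.44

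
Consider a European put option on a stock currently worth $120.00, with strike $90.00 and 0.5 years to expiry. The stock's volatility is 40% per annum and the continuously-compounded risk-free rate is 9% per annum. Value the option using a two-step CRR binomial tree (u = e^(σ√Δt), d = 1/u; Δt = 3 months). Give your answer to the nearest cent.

CRR parameters: u = e^(σ√Δt) = e^(0.4·√0.25) = 1.2214, d = 1/u = 0.8187
Per-period rate: rΔt = 0.09·0.25 = 0.0225, so R = e^0.0225 = 1.0228
Risk-neutral probability p = (e^0.0225 − 0.8187)/(1.2214 − 0.8187) = 0.2040/0.4027 = 0.5067
Terminal stock prices: S_uu = 179, S_ud = 120, S_dd = 80.44
Terminal payoffs (K − S): max(-89.02, 0) = 0, max(-30, 0) = 0, max(9.562, 0) = 9.562
Node u (S = 146.6): V_u = e^(−0.0225)·[0.5067·0.0000 + 0.4933·0.0000] = 0.0000
Node d (S = 98.25): V_d = e^(−0.0225)·[0.5067·0.0000 + 0.4933·9.5616] = 4.6120
Node 0 (S = 120): V_0 = e^(−0.0225)·[0.5067·0.0000 + 0.4933·4.6120] = 2.2246

$2.22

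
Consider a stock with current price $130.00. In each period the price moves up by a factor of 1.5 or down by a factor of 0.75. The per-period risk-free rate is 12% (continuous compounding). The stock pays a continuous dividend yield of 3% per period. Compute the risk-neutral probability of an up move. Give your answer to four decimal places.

p = 0.4589

Per-period risk-free factor R = e^0.12 = 1.1275; dividend-adjusted growth = e^(0.12−0.03) = 1.0942.
Risk-neutral probability p = (1.0942 − 0.75)/(1.5 − 0.75) = 0.3442/0.7500 = 0.4589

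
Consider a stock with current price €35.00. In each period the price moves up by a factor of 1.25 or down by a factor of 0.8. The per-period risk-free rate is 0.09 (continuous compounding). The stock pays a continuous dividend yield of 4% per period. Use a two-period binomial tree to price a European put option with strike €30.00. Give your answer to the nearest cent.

€1.24

Per-period risk-free factor R = e^0.09 = 1.0942; dividend-adjusted growth = e^(0.09−0.04) = 1.0513.
Risk-neutral probability p = (1.0513 − 0.8)/(1.25 − 0.8) = 0.2513/0.4500 = 0.5584
Terminal stock prices: S_uu = 54.69, S_ud = 35, S_dd = 22.4
Terminal payoffs (K − S): max(-24.69, 0) = 0, max(-5, 0) = 0, max(7.6, 0) = 7.6
Node u (S = 43.75): V_u = e^(−0.09)·[0.5584·0.0000 + 0.4416·0.0000] = 0.0000
Node d (S = 28): V_d = e^(−0.09)·[0.5584·0.0000 + 0.4416·7.6000] = 3.0674
Node 0 (S = 35): V_0 = e^(−0.09)·[0.5584·0.0000 + 0.4416·3.0674] = 1.2380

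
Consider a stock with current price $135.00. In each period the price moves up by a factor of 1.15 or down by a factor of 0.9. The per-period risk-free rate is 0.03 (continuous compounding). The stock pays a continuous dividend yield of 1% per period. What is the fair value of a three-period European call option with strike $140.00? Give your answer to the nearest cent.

Per-period risk-free factor R = e^0.03 = 1.0305; dividend-adjusted growth = e^(0.03−0.01) = 1.0202.
Risk-neutral probability p = (1.0202 − 0.9)/(1.15 − 0.9) = 0.1202/0.2500 = 0.4808
Terminal stock prices: S_uuu = 205.3, S_uud = 160.7, S_udd = 125.8, S_ddd = 98.42
Terminal payoffs (S − K): max(65.32, 0) = 65.32, max(20.68, 0) = 20.68, max(-14.25, 0) = 0, max(-41.58, 0) = 0
Node uu (S = 178.5): V_uu = e^(−0.03)·[0.4808·65.3181 + 0.5192·20.6837] = 40.8986
Node ud (S = 139.7): V_ud = e^(−0.03)·[0.4808·20.6837 + 0.5192·0.0000] = 9.6509
Node dd (S = 109.4): V_dd = e^(−0.03)·[0.4808·0.0000 + 0.5192·0.0000] = 0.0000
Node u (S = 155.2): V_u = e^(−0.03)·[0.4808·40.8986 + 0.5192·9.6509] = 23.9458
Node d (S = 121.5): V_d = e^(−0.03)·[0.4808·9.6509 + 0.5192·0.0000] = 4.5031
Node 0 (S = 135): V_0 = e^(−0.03)·[0.4808·23.9458 + 0.5192·4.5031] = 13.4419

$13.44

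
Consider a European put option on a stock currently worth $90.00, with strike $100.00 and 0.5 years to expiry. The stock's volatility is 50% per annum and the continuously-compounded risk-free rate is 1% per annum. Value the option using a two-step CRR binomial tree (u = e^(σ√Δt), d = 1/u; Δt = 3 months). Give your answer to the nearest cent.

$18.94

CRR parameters: u = e^(σ√Δt) = e^(0.5·√0.25) = 1.2840, d = 1/u = 0.7788
Per-period rate: rΔt = 0.01·0.25 = 0.0025, so R = e^0.0025 = 1.0025
Risk-neutral probability p = (e^0.0025 − 0.7788)/(1.2840 − 0.7788) = 0.2237/0.5052 = 0.4428
Terminal stock prices: S_uu = 148.4, S_ud = 90, S_dd = 54.59
Terminal payoffs (K − S): max(-48.38, 0) = 0, max(10, 0) = 10, max(45.41, 0) = 45.41
Node u (S = 115.6): V_u = e^(−0.0025)·[0.4428·0.0000 + 0.5572·10.0000] = 5.5583
Node d (S = 70.09): V_d = e^(−0.0025)·[0.4428·10.0000 + 0.5572·45.4122] = 29.6582
Node 0 (S = 90): V_0 = e^(−0.0025)·[0.4428·5.5583 + 0.5572·29.6582] = 18.9399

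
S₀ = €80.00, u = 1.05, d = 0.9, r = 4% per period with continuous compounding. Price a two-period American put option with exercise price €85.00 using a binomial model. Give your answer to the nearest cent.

€5.00

Risk-neutral probability p = (e^0.04 − 0.9)/(1.05 − 0.9) = 0.1408/0.1500 = 0.9387
Terminal stock prices: S_uu = 88.2, S_ud = 75.6, S_dd = 64.8
Terminal payoffs (K − S): max(-3.2, 0) = 0, max(9.4, 0) = 9.4, max(20.2, 0) = 20.2
Node u (S = 84): continuation = e^(−0.04)·[0.9387·0.0000 + 0.0613·9.4000] = 0.5533; exercise value = 1.0000 > continuation, so V_u = 1.0000 (exercise)
Node d (S = 72): continuation = e^(−0.04)·[0.9387·9.4000 + 0.0613·20.2000] = 9.6671; exercise value = 13.0000 > continuation, so V_d = 13.0000 (exercise)
Node 0 (S = 80): continuation = e^(−0.04)·[0.9387·1.0000 + 0.0613·13.0000] = 1.6671; exercise value = 5.0000 > continuation, so V_0 = 5.0000 (exercise)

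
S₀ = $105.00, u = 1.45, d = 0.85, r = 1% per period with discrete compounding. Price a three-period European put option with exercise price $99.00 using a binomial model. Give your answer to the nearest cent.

$13.21

Risk-neutral probability p = (1 + 0.01 − 0.85)/(1.45 − 0.85) = 0.1600/0.6000 = 0.2667
Terminal stock prices: S_uuu = 320.1, S_uud = 187.6, S_udd = 110, S_ddd = 64.48
Terminal payoffs (K − S): max(-221.1, 0) = 0, max(-88.65, 0) = 0, max(-11, 0) = 0, max(34.52, 0) = 34.52
Node uu (S = 220.8): V_uu = 1/1.01·[0.2667·0.0000 + 0.7333·0.0000] = 0.0000
Node ud (S = 129.4): V_ud = 1/1.01·[0.2667·0.0000 + 0.7333·0.0000] = 0.0000
Node dd (S = 75.86): V_dd = 1/1.01·[0.2667·0.0000 + 0.7333·34.5169] = 25.0618
Node u (S = 152.2): V_u = 1/1.01·[0.2667·0.0000 + 0.7333·0.0000] = 0.0000
Node d (S = 89.25): V_d = 1/1.01·[0.2667·0.0000 + 0.7333·25.0618] = 18.1967
Node 0 (S = 105): V_0 = 1/1.01·[0.2667·0.0000 + 0.7333·18.1967] = 13.2121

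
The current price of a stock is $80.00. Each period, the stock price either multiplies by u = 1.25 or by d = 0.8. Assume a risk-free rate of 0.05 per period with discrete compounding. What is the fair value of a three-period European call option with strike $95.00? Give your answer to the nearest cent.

Risk-neutral probability p = (1 + 0.05 − 0.8)/(1.25 − 0.8) = 0.2500/0.4500 = 0.5556
Terminal stock prices: S_uuu = 156.2, S_uud = 100, S_udd = 64, S_ddd = 40.96
Terminal payoffs (S − K): max(61.25, 0) = 61.25, max(5, 0) = 5, max(-31, 0) = 0, max(-54.04, 0) = 0
Node uu (S = 125): V_uu = 1/1.05·[0.5556·61.2500 + 0.4444·5.0000] = 34.5238
Node ud (S = 80): V_ud = 1/1.05·[0.5556·5.0000 + 0.4444·0.0000] = 2.6455
Node dd (S = 51.2): V_dd = 1/1.05·[0.5556·0.0000 + 0.4444·0.0000] = 0.0000
Node u (S = 100): V_u = 1/1.05·[0.5556·34.5238 + 0.4444·2.6455] = 19.3864
Node d (S = 64): V_d = 1/1.05·[0.5556·2.6455 + 0.4444·0.0000] = 1.3997
Node 0 (S = 80): V_0 = 1/1.05·[0.5556·19.3864 + 0.4444·1.3997] = 10.8498

$10.85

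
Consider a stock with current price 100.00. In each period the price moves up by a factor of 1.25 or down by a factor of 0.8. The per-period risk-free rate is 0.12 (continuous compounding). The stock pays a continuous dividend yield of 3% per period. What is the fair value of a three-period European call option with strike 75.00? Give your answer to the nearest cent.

Per-period risk-free factor R = e^0.12 = 1.1275; dividend-adjusted growth = e^(0.12−0.03) = 1.0942.
Risk-neutral probability p = (1.0942 − 0.8)/(1.25 − 0.8) = 0.2942/0.4500 = 0.6537
Terminal stock prices: S_uuu = 195.3, S_uud = 125, S_udd = 80, S_ddd = 51.2
Terminal payoffs (S − K): max(120.3, 0) = 120.3, max(50, 0) = 50, max(5, 0) = 5, max(-23.8, 0) = 0
Node uu (S = 156.2): V_uu = e^(−0.12)·[0.6537·120.3125 + 0.3463·50.0000] = 85.1131
Node ud (S = 100): V_ud = e^(−0.12)·[0.6537·50.0000 + 0.3463·5.0000] = 30.5255
Node dd (S = 64): V_dd = e^(−0.12)·[0.6537·5.0000 + 0.3463·0.0000] = 2.8990
Node u (S = 125): V_u = e^(−0.12)·[0.6537·85.1131 + 0.3463·30.5255] = 58.7235
Node d (S = 80): V_d = e^(−0.12)·[0.6537·30.5255 + 0.3463·2.8990] = 18.5890
Node 0 (S = 100): V_0 = e^(−0.12)·[0.6537·58.7235 + 0.3463·18.5890] = 39.7569

39.76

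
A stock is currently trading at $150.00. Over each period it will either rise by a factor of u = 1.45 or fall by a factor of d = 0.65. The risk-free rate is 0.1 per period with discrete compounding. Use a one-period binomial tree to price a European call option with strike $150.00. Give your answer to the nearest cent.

$34.52

Risk-neutral probability p = (1 + 0.1 − 0.65)/(1.45 − 0.65) = 0.4500/0.8000 = 0.5625
Terminal stock prices: S_u = 217.5, S_d = 97.5
Terminal payoffs (S − K): max(67.5, 0) = 67.5, max(-52.5, 0) = 0
Node 0 (S = 150): V_0 = 1/1.1·[0.5625·67.5000 + 0.4375·0.0000] = 34.5170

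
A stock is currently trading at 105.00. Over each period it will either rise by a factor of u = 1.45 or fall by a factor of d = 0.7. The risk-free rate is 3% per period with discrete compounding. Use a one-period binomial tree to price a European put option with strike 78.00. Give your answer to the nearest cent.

Risk-neutral probability p = (1 + 0.03 − 0.7)/(1.45 − 0.7) = 0.3300/0.7500 = 0.4400
Terminal stock prices: S_u = 152.2, S_d = 73.5
Terminal payoffs (K − S): max(-74.25, 0) = 0, max(4.5, 0) = 4.5
Node 0 (S = 105): V_0 = 1/1.03·[0.4400·0.0000 + 0.5600·4.5000] = 2.4466

2.45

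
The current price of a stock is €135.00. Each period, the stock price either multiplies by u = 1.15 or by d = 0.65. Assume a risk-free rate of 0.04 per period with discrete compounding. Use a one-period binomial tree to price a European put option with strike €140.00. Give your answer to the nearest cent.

Risk-neutral probability p = (1 + 0.04 − 0.65)/(1.15 − 0.65) = 0.3900/0.5000 = 0.7800
Terminal stock prices: S_u = 155.2, S_d = 87.75
Terminal payoffs (K − S): max(-15.25, 0) = 0, max(52.25, 0) = 52.25
Node 0 (S = 135): V_0 = 1/1.04·[0.7800·0.0000 + 0.2200·52.2500] = 11.0529

€11.05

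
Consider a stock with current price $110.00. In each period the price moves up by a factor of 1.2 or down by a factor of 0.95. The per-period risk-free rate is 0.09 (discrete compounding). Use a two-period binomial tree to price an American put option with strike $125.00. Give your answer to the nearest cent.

Risk-neutral probability p = (1 + 0.09 − 0.95)/(1.2 − 0.95) = 0.1400/0.2500 = 0.5600
Terminal stock prices: S_uu = 158.4, S_ud = 125.4, S_dd = 99.27
Terminal payoffs (K − S): max(-33.4, 0) = 0, max(-0.4, 0) = 0, max(25.73, 0) = 25.73
Node u (S = 132): continuation = 1/1.09·[0.5600·0.0000 + 0.4400·0.0000] = 0.0000; exercise value = 0.0000 ≤ continuation, so V_u = 0.0000
Node d (S = 104.5): continuation = 1/1.09·[0.5600·0.0000 + 0.4400·25.7250] = 10.3844; exercise value = 20.5000 > continuation, so V_d = 20.5000 (exercise)
Node 0 (S = 110): continuation = 1/1.09·[0.5600·0.0000 + 0.4400·20.5000] = 8.2752; exercise value = 15.0000 > continuation, so V_0 = 15.0000 (exercise)

$15.00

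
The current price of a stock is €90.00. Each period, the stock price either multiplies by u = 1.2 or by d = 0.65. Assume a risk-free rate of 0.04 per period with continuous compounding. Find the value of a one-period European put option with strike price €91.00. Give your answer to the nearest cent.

Risk-neutral probability p = (e^0.04 − 0.65)/(1.2 − 0.65) = 0.3908/0.5500 = 0.7106
Terminal stock prices: S_u = 108, S_d = 58.5
Terminal payoffs (K − S): max(-17, 0) = 0, max(32.5, 0) = 32.5
Node 0 (S = 90): V_0 = e^(−0.04)·[0.7106·0.0000 + 0.2894·32.5000] = 9.0378

€9.04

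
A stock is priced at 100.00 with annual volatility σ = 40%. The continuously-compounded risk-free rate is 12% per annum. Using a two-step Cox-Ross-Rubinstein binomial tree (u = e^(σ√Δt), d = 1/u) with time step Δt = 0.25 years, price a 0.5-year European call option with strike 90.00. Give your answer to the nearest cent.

20.11

CRR parameters: u = e^(σ√Δt) = e^(0.4·√0.25) = 1.2214, d = 1/u = 0.8187
Per-period rate: rΔt = 0.12·0.25 = 0.03, so R = e^0.03 = 1.0305
Risk-neutral probability p = (e^0.03 − 0.8187)/(1.2214 − 0.8187) = 0.2117/0.4027 = 0.5258
Terminal stock prices: S_uu = 149.2, S_ud = 100, S_dd = 67.03
Terminal payoffs (S − K): max(59.18, 0) = 59.18, max(10, 0) = 10, max(-22.97, 0) = 0
Node u (S = 122.1): V_u = e^(−0.03)·[0.5258·59.1825 + 0.4742·10.0000] = 34.8002
Node d (S = 81.87): V_d = e^(−0.03)·[0.5258·10.0000 + 0.4742·0.0000] = 5.1026
Node 0 (S = 100): V_0 = e^(−0.03)·[0.5258·34.8002 + 0.4742·5.1026] = 20.1052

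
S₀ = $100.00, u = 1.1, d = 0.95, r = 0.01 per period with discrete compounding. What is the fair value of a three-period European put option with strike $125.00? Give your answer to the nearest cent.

$21.83

Risk-neutral probability p = (1 + 0.01 − 0.95)/(1.1 − 0.95) = 0.0600/0.1500 = 0.4000
Terminal stock prices: S_uuu = 133.1, S_uud = 115, S_udd = 99.28, S_ddd = 85.74
Terminal payoffs (K − S): max(-8.1, 0) = 0, max(10.05, 0) = 10.05, max(25.72, 0) = 25.72, max(39.26, 0) = 39.26
Node uu (S = 121): V_uu = 1/1.01·[0.4000·0.0000 + 0.6000·10.0500] = 5.9703
Node ud (S = 104.5): V_ud = 1/1.01·[0.4000·10.0500 + 0.6000·25.7250] = 19.2624
Node dd (S = 90.25): V_dd = 1/1.01·[0.4000·25.7250 + 0.6000·39.2625] = 33.5124
Node u (S = 110): V_u = 1/1.01·[0.4000·5.9703 + 0.6000·19.2624] = 13.8075
Node d (S = 95): V_d = 1/1.01·[0.4000·19.2624 + 0.6000·33.5124] = 27.5370
Node 0 (S = 100): V_0 = 1/1.01·[0.4000·13.8075 + 0.6000·27.5370] = 21.8269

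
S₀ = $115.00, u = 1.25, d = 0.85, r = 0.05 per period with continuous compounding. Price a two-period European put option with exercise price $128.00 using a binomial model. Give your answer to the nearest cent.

Risk-neutral probability p = (e^0.05 − 0.85)/(1.25 − 0.85) = 0.2013/0.4000 = 0.5032
Terminal stock prices: S_uu = 179.7, S_ud = 122.2, S_dd = 83.09
Terminal payoffs (K − S): max(-51.69, 0) = 0, max(5.812, 0) = 5.812, max(44.91, 0) = 44.91
Node u (S = 143.8): V_u = e^(−0.05)·[0.5032·0.0000 + 0.4968·5.8125] = 2.7469
Node d (S = 97.75): V_d = e^(−0.05)·[0.5032·5.8125 + 0.4968·44.9125] = 24.0074
Node 0 (S = 115): V_0 = e^(−0.05)·[0.5032·2.7469 + 0.4968·24.0074] = 12.6605

$12.66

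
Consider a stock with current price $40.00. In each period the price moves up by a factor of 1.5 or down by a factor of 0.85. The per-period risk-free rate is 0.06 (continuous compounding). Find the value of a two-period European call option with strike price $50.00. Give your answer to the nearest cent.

Risk-neutral probability p = (e^0.06 − 0.85)/(1.5 − 0.85) = 0.2118/0.6500 = 0.3259
Terminal stock prices: S_uu = 90, S_ud = 51, S_dd = 28.9
Terminal payoffs (S − K): max(40, 0) = 40, max(1, 0) = 1, max(-21.1, 0) = 0
Node u (S = 60): V_u = e^(−0.06)·[0.3259·40.0000 + 0.6741·1.0000] = 12.9118
Node d (S = 34): V_d = e^(−0.06)·[0.3259·1.0000 + 0.6741·0.0000] = 0.3069
Node 0 (S = 40): V_0 = e^(−0.06)·[0.3259·12.9118 + 0.6741·0.3069] = 4.1578

$4.16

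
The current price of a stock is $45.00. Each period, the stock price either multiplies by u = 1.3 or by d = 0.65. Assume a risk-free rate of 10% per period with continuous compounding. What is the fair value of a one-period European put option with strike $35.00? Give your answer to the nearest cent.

$1.56

Risk-neutral probability p = (e^0.1 − 0.65)/(1.3 − 0.65) = 0.4552/0.6500 = 0.7003
Terminal stock prices: S_u = 58.5, S_d = 29.25
Terminal payoffs (K − S): max(-23.5, 0) = 0, max(5.75, 0) = 5.75
Node 0 (S = 45): V_0 = e^(−0.1)·[0.7003·0.0000 + 0.2997·5.7500] = 1.5595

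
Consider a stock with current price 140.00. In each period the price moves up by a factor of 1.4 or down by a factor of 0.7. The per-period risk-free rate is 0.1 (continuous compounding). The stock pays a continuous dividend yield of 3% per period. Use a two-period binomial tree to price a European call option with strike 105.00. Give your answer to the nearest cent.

52.40

Per-period risk-free factor R = e^0.1 = 1.1052; dividend-adjusted growth = e^(0.1−0.03) = 1.0725.
Risk-neutral probability p = (1.0725 − 0.7)/(1.4 − 0.7) = 0.3725/0.7000 = 0.5322
Terminal stock prices: S_uu = 274.4, S_ud = 137.2, S_dd = 68.6
Terminal payoffs (S − K): max(169.4, 0) = 169.4, max(32.2, 0) = 32.2, max(-36.4, 0) = 0
Node u (S = 196): V_u = e^(−0.1)·[0.5322·169.4000 + 0.4678·32.2000] = 95.1994
Node d (S = 98): V_d = e^(−0.1)·[0.5322·32.2000 + 0.4678·0.0000] = 15.5047
Node 0 (S = 140): V_0 = e^(−0.1)·[0.5322·95.1994 + 0.4678·15.5047] = 52.4033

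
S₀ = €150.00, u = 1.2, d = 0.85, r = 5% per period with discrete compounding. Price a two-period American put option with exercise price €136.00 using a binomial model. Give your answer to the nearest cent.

Risk-neutral probability p = (1 + 0.05 − 0.85)/(1.2 − 0.85) = 0.2000/0.3500 = 0.5714
Terminal stock prices: S_uu = 216, S_ud = 153, S_dd = 108.4
Terminal payoffs (K − S): max(-80, 0) = 0, max(-17, 0) = 0, max(27.63, 0) = 27.63
Node u (S = 180): continuation = 1/1.05·[0.5714·0.0000 + 0.4286·0.0000] = 0.0000; exercise value = 0.0000 ≤ continuation, so V_u = 0.0000
Node d (S = 127.5): continuation = 1/1.05·[0.5714·0.0000 + 0.4286·27.6250] = 11.2755; exercise value = 8.5000 ≤ continuation, so V_d = 11.2755
Node 0 (S = 150): continuation = 1/1.05·[0.5714·0.0000 + 0.4286·11.2755] = 4.6022; exercise value = 0.0000 ≤ continuation, so V_0 = 4.6022

€4.60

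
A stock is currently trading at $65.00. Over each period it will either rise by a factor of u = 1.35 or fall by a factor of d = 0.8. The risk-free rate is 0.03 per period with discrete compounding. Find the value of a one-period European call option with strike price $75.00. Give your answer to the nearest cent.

$5.18

Risk-neutral probability p = (1 + 0.03 − 0.8)/(1.35 − 0.8) = 0.2300/0.5500 = 0.4182
Terminal stock prices: S_u = 87.75, S_d = 52
Terminal payoffs (S − K): max(12.75, 0) = 12.75, max(-23, 0) = 0
Node 0 (S = 65): V_0 = 1/1.03·[0.4182·12.7500 + 0.5818·0.0000] = 5.1765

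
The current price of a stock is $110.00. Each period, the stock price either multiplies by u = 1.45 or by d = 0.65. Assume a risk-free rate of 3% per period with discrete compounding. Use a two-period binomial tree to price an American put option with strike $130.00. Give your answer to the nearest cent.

$36.01

Risk-neutral probability p = (1 + 0.03 − 0.65)/(1.45 − 0.65) = 0.3800/0.8000 = 0.4750
Terminal stock prices: S_uu = 231.3, S_ud = 103.7, S_dd = 46.48
Terminal payoffs (K − S): max(-101.3, 0) = 0, max(26.33, 0) = 26.33, max(83.53, 0) = 83.53
Node u (S = 159.5): continuation = 1/1.03·[0.4750·0.0000 + 0.5250·26.3250] = 13.4181; exercise value = 0.0000 ≤ continuation, so V_u = 13.4181
Node d (S = 71.5): continuation = 1/1.03·[0.4750·26.3250 + 0.5250·83.5250] = 54.7136; exercise value = 58.5000 > continuation, so V_d = 58.5000 (exercise)
Node 0 (S = 110): continuation = 1/1.03·[0.4750·13.4181 + 0.5250·58.5000] = 36.0059; exercise value = 20.0000 ≤ continuation, so V_0 = 36.0059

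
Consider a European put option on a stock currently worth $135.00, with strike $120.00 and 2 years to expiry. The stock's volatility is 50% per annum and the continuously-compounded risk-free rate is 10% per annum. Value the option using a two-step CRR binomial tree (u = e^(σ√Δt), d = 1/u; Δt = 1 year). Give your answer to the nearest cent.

$15.66

CRR parameters: u = e^(σ√Δt) = e^(0.5·√1) = 1.6487, d = 1/u = 0.6065
Per-period rate: rΔt = 0.1·1 = 0.1, so R = e^0.1 = 1.1052
Risk-neutral probability p = (e^0.1 − 0.6065)/(1.6487 − 0.6065) = 0.4986/1.0422 = 0.4785
Terminal stock prices: S_uu = 367, S_ud = 135, S_dd = 49.66
Terminal payoffs (K − S): max(-247, 0) = 0, max(-15, 0) = 0, max(70.34, 0) = 70.34
Node u (S = 222.6): V_u = e^(−0.1)·[0.4785·0.0000 + 0.5215·0.0000] = 0.0000
Node d (S = 81.88): V_d = e^(−0.1)·[0.4785·0.0000 + 0.5215·70.3363] = 33.1927
Node 0 (S = 135): V_0 = e^(−0.1)·[0.4785·0.0000 + 0.5215·33.1927] = 15.6641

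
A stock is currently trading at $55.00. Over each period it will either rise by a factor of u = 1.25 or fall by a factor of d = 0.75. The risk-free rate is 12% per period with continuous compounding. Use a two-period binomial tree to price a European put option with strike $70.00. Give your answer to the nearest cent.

$7.21

Risk-neutral probability p = (e^0.12 − 0.75)/(1.25 − 0.75) = 0.3775/0.5000 = 0.7550
Terminal stock prices: S_uu = 85.94, S_ud = 51.56, S_dd = 30.94
Terminal payoffs (K − S): max(-15.94, 0) = 0, max(18.44, 0) = 18.44, max(39.06, 0) = 39.06
Node u (S = 68.75): V_u = e^(−0.12)·[0.7550·0.0000 + 0.2450·18.4375] = 4.0065
Node d (S = 41.25): V_d = e^(−0.12)·[0.7550·18.4375 + 0.2450·39.0625] = 20.8344
Node 0 (S = 55): V_0 = e^(−0.12)·[0.7550·4.0065 + 0.2450·20.8344] = 7.2102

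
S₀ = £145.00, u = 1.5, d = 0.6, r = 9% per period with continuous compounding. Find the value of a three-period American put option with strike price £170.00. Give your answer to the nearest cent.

£42.37

Risk-neutral probability p = (e^0.09 − 0.6)/(1.5 − 0.6) = 0.4942/0.9000 = 0.5491
Terminal stock prices: S_uuu = 489.4, S_uud = 195.8, S_udd = 78.3, S_ddd = 31.32
Terminal payoffs (K − S): max(-319.4, 0) = 0, max(-25.75, 0) = 0, max(91.7, 0) = 91.7, max(138.7, 0) = 138.7
Node uu (S = 326.2): continuation = e^(−0.09)·[0.5491·0.0000 + 0.4509·0.0000] = 0.0000; exercise value = 0.0000 ≤ continuation, so V_uu = 0.0000
Node ud (S = 130.5): continuation = e^(−0.09)·[0.5491·0.0000 + 0.4509·91.7000] = 37.7903; exercise value = 39.5000 > continuation, so V_ud = 39.5000 (exercise)
Node dd (S = 52.2): continuation = e^(−0.09)·[0.5491·91.7000 + 0.4509·138.6800] = 103.1683; exercise value = 117.8000 > continuation, so V_dd = 117.8000 (exercise)
Node u (S = 217.5): continuation = e^(−0.09)·[0.5491·0.0000 + 0.4509·39.5000] = 16.2782; exercise value = 0.0000 ≤ continuation, so V_u = 16.2782
Node d (S = 87): continuation = e^(−0.09)·[0.5491·39.5000 + 0.4509·117.8000] = 68.3683; exercise value = 83.0000 > continuation, so V_d = 83.0000 (exercise)
Node 0 (S = 145): continuation = e^(−0.09)·[0.5491·16.2782 + 0.4509·83.0000] = 42.3737; exercise value = 25.0000 ≤ continuation, so V_0 = 42.3737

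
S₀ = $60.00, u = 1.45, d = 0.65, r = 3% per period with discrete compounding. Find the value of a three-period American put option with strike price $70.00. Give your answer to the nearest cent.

$19.78

Risk-neutral probability p = (1 + 0.03 − 0.65)/(1.45 − 0.65) = 0.3800/0.8000 = 0.4750
Terminal stock prices: S_uuu = 182.9, S_uud = 82, S_udd = 36.76, S_ddd = 16.48
Terminal payoffs (K − S): max(-112.9, 0) = 0, max(-12, 0) = 0, max(33.24, 0) = 33.24, max(53.52, 0) = 53.52
Node uu (S = 126.2): continuation = 1/1.03·[0.4750·0.0000 + 0.5250·0.0000] = 0.0000; exercise value = 0.0000 ≤ continuation, so V_uu = 0.0000
Node ud (S = 56.55): continuation = 1/1.03·[0.4750·0.0000 + 0.5250·33.2425] = 16.9440; exercise value = 13.4500 ≤ continuation, so V_ud = 16.9440
Node dd (S = 25.35): continuation = 1/1.03·[0.4750·33.2425 + 0.5250·53.5225] = 42.6112; exercise value = 44.6500 > continuation, so V_dd = 44.6500 (exercise)
Node u (S = 87): continuation = 1/1.03·[0.4750·0.0000 + 0.5250·16.9440] = 8.6365; exercise value = 0.0000 ≤ continuation, so V_u = 8.6365
Node d (S = 39): continuation = 1/1.03·[0.4750·16.9440 + 0.5250·44.6500] = 30.5725; exercise value = 31.0000 > continuation, so V_d = 31.0000 (exercise)
Node 0 (S = 60): continuation = 1/1.03·[0.4750·8.6365 + 0.5250·31.0000] = 19.7838; exercise value = 10.0000 ≤ continuation, so V_0 = 19.7838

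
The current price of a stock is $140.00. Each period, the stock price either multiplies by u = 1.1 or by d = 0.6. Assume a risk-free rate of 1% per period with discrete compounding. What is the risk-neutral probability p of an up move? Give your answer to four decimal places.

p = 0.8200

Risk-neutral probability p = (1 + 0.01 − 0.6)/(1.1 − 0.6) = 0.4100/0.5000 = 0.8200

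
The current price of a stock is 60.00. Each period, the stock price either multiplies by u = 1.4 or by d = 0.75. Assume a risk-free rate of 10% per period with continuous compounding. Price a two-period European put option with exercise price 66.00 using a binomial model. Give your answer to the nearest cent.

Risk-neutral probability p = (e^0.1 − 0.75)/(1.4 − 0.75) = 0.3552/0.6500 = 0.5464
Terminal stock prices: S_uu = 117.6, S_ud = 63, S_dd = 33.75
Terminal payoffs (K − S): max(-51.6, 0) = 0, max(3, 0) = 3, max(32.25, 0) = 32.25
Node u (S = 84): V_u = e^(−0.1)·[0.5464·0.0000 + 0.4536·3.0000] = 1.2313
Node d (S = 45): V_d = e^(−0.1)·[0.5464·3.0000 + 0.4536·32.2500] = 14.7193
Node 0 (S = 60): V_0 = e^(−0.1)·[0.5464·1.2313 + 0.4536·14.7193] = 6.6498

6.65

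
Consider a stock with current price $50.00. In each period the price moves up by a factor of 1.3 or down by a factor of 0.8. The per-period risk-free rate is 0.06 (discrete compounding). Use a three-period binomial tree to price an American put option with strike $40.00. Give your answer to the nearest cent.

Risk-neutral probability p = (1 + 0.06 − 0.8)/(1.3 − 0.8) = 0.2600/0.5000 = 0.5200
Terminal stock prices: S_uuu = 109.9, S_uud = 67.6, S_udd = 41.6, S_ddd = 25.6
Terminal payoffs (K − S): max(-69.85, 0) = 0, max(-27.6, 0) = 0, max(-1.6, 0) = 0, max(14.4, 0) = 14.4
Node uu (S = 84.5): continuation = 1/1.06·[0.5200·0.0000 + 0.4800·0.0000] = 0.0000; exercise value = 0.0000 ≤ continuation, so V_uu = 0.0000
Node ud (S = 52): continuation = 1/1.06·[0.5200·0.0000 + 0.4800·0.0000] = 0.0000; exercise value = 0.0000 ≤ continuation, so V_ud = 0.0000
Node dd (S = 32): continuation = 1/1.06·[0.5200·0.0000 + 0.4800·14.4000] = 6.5208; exercise value = 8.0000 > continuation, so V_dd = 8.0000 (exercise)
Node u (S = 65): continuation = 1/1.06·[0.5200·0.0000 + 0.4800·0.0000] = 0.0000; exercise value = 0.0000 ≤ continuation, so V_u = 0.0000
Node d (S = 40): continuation = 1/1.06·[0.5200·0.0000 + 0.4800·8.0000] = 3.6226; exercise value = 0.0000 ≤ continuation, so V_d = 3.6226
Node 0 (S = 50): continuation = 1/1.06·[0.5200·0.0000 + 0.4800·3.6226] = 1.6404; exercise value = 0.0000 ≤ continuation, so V_0 = 1.6404

$1.64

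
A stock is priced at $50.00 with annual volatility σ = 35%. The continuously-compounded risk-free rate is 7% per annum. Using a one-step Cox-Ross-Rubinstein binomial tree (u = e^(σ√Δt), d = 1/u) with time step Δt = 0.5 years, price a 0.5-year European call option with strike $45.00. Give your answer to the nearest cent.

CRR parameters: u = e^(σ√Δt) = e^(0.35·√0.5) = 1.2808, d = 1/u = 0.7808
Per-period rate: rΔt = 0.07·0.5 = 0.035, so R = e^0.035 = 1.0356
Risk-neutral probability p = (e^0.035 − 0.7808)/(1.2808 − 0.7808) = 0.2549/0.5000 = 0.5097
Terminal stock prices: S_u = 64.04, S_d = 39.04
Terminal payoffs (S − K): max(19.04, 0) = 19.04, max(-5.962, 0) = 0
Node 0 (S = 50): V_0 = e^(−0.035)·[0.5097·19.0402 + 0.4903·0.0000] = 9.3705

$9.37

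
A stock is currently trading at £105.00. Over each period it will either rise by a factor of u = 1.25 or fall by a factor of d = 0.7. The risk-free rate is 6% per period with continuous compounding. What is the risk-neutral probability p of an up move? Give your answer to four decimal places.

Risk-neutral probability p = (e^0.06 − 0.7)/(1.25 − 0.7) = 0.3618/0.5500 = 0.6579

p = 0.6579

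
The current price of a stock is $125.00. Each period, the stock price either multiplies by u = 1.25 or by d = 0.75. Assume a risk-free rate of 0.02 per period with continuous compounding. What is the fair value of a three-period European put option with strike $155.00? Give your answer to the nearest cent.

Risk-neutral probability p = (e^0.02 − 0.75)/(1.25 − 0.75) = 0.2702/0.5000 = 0.5404
Terminal stock prices: S_uuu = 244.1, S_uud = 146.5, S_udd = 87.89, S_ddd = 52.73
Terminal payoffs (K − S): max(-89.14, 0) = 0, max(8.516, 0) = 8.516, max(67.11, 0) = 67.11, max(102.3, 0) = 102.3
Node uu (S = 195.3): V_uu = e^(−0.02)·[0.5404·0.0000 + 0.4596·8.5156] = 3.8363
Node ud (S = 117.2): V_ud = e^(−0.02)·[0.5404·8.5156 + 0.4596·67.1094] = 34.7433
Node dd (S = 70.31): V_dd = e^(−0.02)·[0.5404·67.1094 + 0.4596·102.2656] = 81.6183
Node u (S = 156.2): V_u = e^(−0.02)·[0.5404·3.8363 + 0.4596·34.7433] = 17.6838
Node d (S = 93.75): V_d = e^(−0.02)·[0.5404·34.7433 + 0.4596·81.6183] = 55.1724
Node 0 (S = 125): V_0 = e^(−0.02)·[0.5404·17.6838 + 0.4596·55.1724] = 34.2221

$34.22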